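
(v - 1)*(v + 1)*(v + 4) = v^3 + 4*v^2 - v - 4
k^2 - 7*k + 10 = (k - 5)*(k - 2)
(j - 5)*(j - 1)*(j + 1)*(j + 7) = j^4 + 2*j^3 - 36*j^2 - 2*j + 35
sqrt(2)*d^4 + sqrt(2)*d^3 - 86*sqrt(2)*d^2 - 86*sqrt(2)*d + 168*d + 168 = (d - 6*sqrt(2))*(d - sqrt(2))*(d + 7*sqrt(2))*(sqrt(2)*d + sqrt(2))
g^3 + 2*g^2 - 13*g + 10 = (g - 2)*(g - 1)*(g + 5)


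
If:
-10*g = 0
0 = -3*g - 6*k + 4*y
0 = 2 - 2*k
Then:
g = 0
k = 1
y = 3/2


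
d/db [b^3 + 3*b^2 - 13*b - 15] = 3*b^2 + 6*b - 13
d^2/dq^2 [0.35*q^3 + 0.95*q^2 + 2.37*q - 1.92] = 2.1*q + 1.9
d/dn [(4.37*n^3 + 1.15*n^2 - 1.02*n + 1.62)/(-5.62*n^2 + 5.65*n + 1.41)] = (-24.5594*n^4 + 49.381*n^3 + 19.2502*n^2 + 21.4518*n - 10.5912)/(31.5844*n^4 - 63.506*n^3 + 16.0741*n^2 + 15.933*n + 1.9881)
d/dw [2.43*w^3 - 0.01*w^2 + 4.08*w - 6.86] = 7.29*w^2 - 0.02*w + 4.08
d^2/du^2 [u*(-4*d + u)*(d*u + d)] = 2*d*(-4*d + 3*u + 1)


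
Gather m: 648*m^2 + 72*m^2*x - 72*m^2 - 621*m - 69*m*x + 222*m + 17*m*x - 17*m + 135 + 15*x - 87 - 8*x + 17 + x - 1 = m^2*(72*x + 576) + m*(-52*x - 416) + 8*x + 64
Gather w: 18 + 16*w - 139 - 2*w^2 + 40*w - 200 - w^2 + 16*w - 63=-3*w^2 + 72*w - 384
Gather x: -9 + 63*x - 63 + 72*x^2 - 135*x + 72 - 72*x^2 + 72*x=0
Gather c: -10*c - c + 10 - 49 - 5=-11*c - 44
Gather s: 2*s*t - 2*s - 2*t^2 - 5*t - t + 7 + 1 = s*(2*t - 2) - 2*t^2 - 6*t + 8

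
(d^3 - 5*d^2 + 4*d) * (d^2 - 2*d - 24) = d^5 - 7*d^4 - 10*d^3 + 112*d^2 - 96*d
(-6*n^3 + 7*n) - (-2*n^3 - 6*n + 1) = -4*n^3 + 13*n - 1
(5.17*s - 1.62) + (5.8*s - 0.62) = 10.97*s - 2.24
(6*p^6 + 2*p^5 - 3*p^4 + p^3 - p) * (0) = 0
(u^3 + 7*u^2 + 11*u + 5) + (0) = u^3 + 7*u^2 + 11*u + 5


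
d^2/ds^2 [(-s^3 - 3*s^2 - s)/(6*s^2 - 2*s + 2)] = 2*(-8*s^3 + 15*s^2 + 3*s - 2)/(27*s^6 - 27*s^5 + 36*s^4 - 19*s^3 + 12*s^2 - 3*s + 1)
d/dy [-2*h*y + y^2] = -2*h + 2*y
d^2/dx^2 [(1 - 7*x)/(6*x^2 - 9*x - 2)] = 6*(3*(4*x - 3)^2*(7*x - 1) + (42*x - 23)*(-6*x^2 + 9*x + 2))/(-6*x^2 + 9*x + 2)^3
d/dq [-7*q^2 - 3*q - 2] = -14*q - 3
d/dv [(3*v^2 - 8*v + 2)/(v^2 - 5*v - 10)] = (-7*v^2 - 64*v + 90)/(v^4 - 10*v^3 + 5*v^2 + 100*v + 100)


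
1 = 1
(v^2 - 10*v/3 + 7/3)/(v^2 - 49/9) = 3*(v - 1)/(3*v + 7)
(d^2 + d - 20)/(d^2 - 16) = (d + 5)/(d + 4)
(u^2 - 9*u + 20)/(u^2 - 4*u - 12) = (-u^2 + 9*u - 20)/(-u^2 + 4*u + 12)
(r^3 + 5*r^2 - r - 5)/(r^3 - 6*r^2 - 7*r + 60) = (r^3 + 5*r^2 - r - 5)/(r^3 - 6*r^2 - 7*r + 60)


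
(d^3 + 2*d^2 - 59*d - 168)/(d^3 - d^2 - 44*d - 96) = (d + 7)/(d + 4)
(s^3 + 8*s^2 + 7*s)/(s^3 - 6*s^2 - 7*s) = (s + 7)/(s - 7)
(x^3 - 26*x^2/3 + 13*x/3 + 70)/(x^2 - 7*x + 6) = (3*x^2 - 8*x - 35)/(3*(x - 1))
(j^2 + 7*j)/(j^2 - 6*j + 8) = j*(j + 7)/(j^2 - 6*j + 8)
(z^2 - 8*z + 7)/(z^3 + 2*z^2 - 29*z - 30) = (z^2 - 8*z + 7)/(z^3 + 2*z^2 - 29*z - 30)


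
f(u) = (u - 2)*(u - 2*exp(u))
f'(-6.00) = -13.97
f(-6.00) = 48.04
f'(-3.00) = -7.60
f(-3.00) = 15.50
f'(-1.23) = -3.16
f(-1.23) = 5.86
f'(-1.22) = -3.13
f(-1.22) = 5.83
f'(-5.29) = -12.52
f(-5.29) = 38.64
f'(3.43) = -145.20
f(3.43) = -83.40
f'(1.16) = -0.70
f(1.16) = 4.38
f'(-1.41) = -3.64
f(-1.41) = 6.47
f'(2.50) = -33.55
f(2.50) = -10.93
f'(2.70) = -47.19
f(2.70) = -18.94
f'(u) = u + (1 - 2*exp(u))*(u - 2) - 2*exp(u) = -2*u*exp(u) + 2*u + 2*exp(u) - 2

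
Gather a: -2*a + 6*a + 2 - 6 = 4*a - 4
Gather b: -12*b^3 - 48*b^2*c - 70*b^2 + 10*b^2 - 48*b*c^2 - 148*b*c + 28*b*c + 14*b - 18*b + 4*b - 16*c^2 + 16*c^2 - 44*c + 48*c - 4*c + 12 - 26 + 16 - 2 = -12*b^3 + b^2*(-48*c - 60) + b*(-48*c^2 - 120*c)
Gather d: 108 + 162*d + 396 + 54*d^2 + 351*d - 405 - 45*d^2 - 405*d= 9*d^2 + 108*d + 99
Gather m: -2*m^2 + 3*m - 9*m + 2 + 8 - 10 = -2*m^2 - 6*m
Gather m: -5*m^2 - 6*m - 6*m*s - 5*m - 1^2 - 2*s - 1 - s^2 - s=-5*m^2 + m*(-6*s - 11) - s^2 - 3*s - 2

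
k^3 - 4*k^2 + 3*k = k*(k - 3)*(k - 1)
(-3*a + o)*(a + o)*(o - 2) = -3*a^2*o + 6*a^2 - 2*a*o^2 + 4*a*o + o^3 - 2*o^2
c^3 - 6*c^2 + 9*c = c*(c - 3)^2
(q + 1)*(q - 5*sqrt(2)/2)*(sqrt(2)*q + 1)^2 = 2*q^4 - 3*sqrt(2)*q^3 + 2*q^3 - 9*q^2 - 3*sqrt(2)*q^2 - 9*q - 5*sqrt(2)*q/2 - 5*sqrt(2)/2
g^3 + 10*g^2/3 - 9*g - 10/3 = (g - 2)*(g + 1/3)*(g + 5)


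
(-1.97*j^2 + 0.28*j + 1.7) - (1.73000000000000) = -1.97*j^2 + 0.28*j - 0.03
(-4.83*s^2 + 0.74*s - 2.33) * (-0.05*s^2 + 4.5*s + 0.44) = 0.2415*s^4 - 21.772*s^3 + 1.3213*s^2 - 10.1594*s - 1.0252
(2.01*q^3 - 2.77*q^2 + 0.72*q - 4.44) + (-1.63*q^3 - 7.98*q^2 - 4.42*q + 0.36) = 0.38*q^3 - 10.75*q^2 - 3.7*q - 4.08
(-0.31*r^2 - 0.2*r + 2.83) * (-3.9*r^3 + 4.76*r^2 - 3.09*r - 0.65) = 1.209*r^5 - 0.6956*r^4 - 11.0311*r^3 + 14.2903*r^2 - 8.6147*r - 1.8395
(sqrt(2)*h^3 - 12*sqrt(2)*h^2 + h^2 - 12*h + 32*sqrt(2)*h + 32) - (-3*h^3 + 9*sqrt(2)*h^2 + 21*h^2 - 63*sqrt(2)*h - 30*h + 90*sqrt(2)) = sqrt(2)*h^3 + 3*h^3 - 21*sqrt(2)*h^2 - 20*h^2 + 18*h + 95*sqrt(2)*h - 90*sqrt(2) + 32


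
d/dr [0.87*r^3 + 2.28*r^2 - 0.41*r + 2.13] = 2.61*r^2 + 4.56*r - 0.41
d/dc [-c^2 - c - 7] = -2*c - 1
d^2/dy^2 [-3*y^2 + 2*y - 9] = -6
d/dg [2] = 0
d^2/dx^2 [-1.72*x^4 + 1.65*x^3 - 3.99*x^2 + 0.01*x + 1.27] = -20.64*x^2 + 9.9*x - 7.98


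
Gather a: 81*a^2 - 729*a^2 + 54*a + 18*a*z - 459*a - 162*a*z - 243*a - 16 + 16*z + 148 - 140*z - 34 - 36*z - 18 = -648*a^2 + a*(-144*z - 648) - 160*z + 80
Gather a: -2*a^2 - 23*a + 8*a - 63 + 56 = -2*a^2 - 15*a - 7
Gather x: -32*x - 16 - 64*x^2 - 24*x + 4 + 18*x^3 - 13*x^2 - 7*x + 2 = 18*x^3 - 77*x^2 - 63*x - 10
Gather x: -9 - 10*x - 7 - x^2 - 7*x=-x^2 - 17*x - 16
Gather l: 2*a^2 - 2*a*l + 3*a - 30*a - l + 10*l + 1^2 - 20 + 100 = 2*a^2 - 27*a + l*(9 - 2*a) + 81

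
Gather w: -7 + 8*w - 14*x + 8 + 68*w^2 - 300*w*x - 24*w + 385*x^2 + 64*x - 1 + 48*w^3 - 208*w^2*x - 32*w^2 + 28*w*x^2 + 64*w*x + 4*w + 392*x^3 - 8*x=48*w^3 + w^2*(36 - 208*x) + w*(28*x^2 - 236*x - 12) + 392*x^3 + 385*x^2 + 42*x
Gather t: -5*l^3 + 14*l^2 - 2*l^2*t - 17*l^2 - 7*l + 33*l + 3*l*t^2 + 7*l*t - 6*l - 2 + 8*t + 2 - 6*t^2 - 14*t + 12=-5*l^3 - 3*l^2 + 20*l + t^2*(3*l - 6) + t*(-2*l^2 + 7*l - 6) + 12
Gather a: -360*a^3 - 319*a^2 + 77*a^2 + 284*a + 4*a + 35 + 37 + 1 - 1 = -360*a^3 - 242*a^2 + 288*a + 72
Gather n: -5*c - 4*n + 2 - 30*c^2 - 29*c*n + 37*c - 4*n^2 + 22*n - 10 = -30*c^2 + 32*c - 4*n^2 + n*(18 - 29*c) - 8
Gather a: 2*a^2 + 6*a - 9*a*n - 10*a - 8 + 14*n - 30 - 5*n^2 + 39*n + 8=2*a^2 + a*(-9*n - 4) - 5*n^2 + 53*n - 30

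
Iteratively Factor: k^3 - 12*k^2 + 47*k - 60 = (k - 5)*(k^2 - 7*k + 12) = (k - 5)*(k - 4)*(k - 3)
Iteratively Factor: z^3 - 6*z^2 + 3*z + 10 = (z + 1)*(z^2 - 7*z + 10) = (z - 2)*(z + 1)*(z - 5)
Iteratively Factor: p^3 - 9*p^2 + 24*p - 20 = (p - 2)*(p^2 - 7*p + 10) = (p - 2)^2*(p - 5)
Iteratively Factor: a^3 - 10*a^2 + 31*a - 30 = (a - 3)*(a^2 - 7*a + 10) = (a - 3)*(a - 2)*(a - 5)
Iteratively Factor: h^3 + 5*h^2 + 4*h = (h + 4)*(h^2 + h) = (h + 1)*(h + 4)*(h)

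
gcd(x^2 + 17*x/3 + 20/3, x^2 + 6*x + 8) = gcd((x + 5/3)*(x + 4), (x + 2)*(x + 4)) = x + 4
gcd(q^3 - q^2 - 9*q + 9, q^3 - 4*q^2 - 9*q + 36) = q^2 - 9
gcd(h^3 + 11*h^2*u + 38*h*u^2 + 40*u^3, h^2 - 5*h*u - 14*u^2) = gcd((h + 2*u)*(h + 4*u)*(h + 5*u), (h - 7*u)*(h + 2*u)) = h + 2*u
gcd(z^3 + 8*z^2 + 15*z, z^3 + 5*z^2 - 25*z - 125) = z + 5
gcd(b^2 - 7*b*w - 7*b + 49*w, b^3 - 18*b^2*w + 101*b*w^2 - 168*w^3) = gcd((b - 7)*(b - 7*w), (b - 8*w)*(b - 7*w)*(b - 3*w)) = -b + 7*w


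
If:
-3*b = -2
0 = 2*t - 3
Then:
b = 2/3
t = 3/2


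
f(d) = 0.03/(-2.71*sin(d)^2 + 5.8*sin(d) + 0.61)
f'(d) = 0.03*(5.42*sin(d)*cos(d) - 5.8*cos(d))/(-2.71*sin(d)^2 + 5.8*sin(d) + 0.61)^2 = (0.1626*sin(d) - 0.174)*cos(d)/(-2.71*sin(d)^2 + 5.8*sin(d) + 0.61)^2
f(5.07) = -0.00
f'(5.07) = -0.00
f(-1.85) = -0.00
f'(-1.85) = 0.00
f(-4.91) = 0.01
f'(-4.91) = -0.00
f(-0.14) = -0.12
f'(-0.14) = -3.06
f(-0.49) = -0.01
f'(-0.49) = -0.03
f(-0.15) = -0.09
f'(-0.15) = -1.95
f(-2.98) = -0.08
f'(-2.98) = 1.28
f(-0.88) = -0.01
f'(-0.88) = -0.01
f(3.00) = 0.02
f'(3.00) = 0.08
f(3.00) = 0.02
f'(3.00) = 0.08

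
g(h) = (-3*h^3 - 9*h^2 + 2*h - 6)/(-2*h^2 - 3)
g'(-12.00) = 1.52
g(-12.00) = -13.26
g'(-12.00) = 1.52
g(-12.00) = -13.26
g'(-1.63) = 1.01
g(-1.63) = 2.43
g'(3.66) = 1.80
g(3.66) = 8.94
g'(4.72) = 1.68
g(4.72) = 10.78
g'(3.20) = 1.88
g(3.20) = 8.09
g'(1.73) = 2.38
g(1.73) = 5.01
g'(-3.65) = 1.55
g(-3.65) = -0.43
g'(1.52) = 2.47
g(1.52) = 4.50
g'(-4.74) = 1.56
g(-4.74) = -2.12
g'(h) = 4*h*(-3*h^3 - 9*h^2 + 2*h - 6)/(-2*h^2 - 3)^2 + (-9*h^2 - 18*h + 2)/(-2*h^2 - 3) = (6*h^4 + 31*h^2 + 30*h - 6)/(4*h^4 + 12*h^2 + 9)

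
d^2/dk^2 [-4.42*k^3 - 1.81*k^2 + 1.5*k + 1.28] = -26.52*k - 3.62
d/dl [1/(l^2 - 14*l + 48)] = 2*(7 - l)/(l^2 - 14*l + 48)^2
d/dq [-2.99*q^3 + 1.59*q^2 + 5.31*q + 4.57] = -8.97*q^2 + 3.18*q + 5.31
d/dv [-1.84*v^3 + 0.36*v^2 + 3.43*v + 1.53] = -5.52*v^2 + 0.72*v + 3.43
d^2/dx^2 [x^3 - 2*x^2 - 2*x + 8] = 6*x - 4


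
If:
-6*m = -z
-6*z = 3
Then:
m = -1/12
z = -1/2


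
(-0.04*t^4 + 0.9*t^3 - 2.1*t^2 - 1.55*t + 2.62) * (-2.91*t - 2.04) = 0.1164*t^5 - 2.5374*t^4 + 4.275*t^3 + 8.7945*t^2 - 4.4622*t - 5.3448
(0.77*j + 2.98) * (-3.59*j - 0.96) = -2.7643*j^2 - 11.4374*j - 2.8608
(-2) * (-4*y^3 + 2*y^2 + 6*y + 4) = 8*y^3 - 4*y^2 - 12*y - 8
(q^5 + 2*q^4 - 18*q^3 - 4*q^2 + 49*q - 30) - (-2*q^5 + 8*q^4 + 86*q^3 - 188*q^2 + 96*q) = 3*q^5 - 6*q^4 - 104*q^3 + 184*q^2 - 47*q - 30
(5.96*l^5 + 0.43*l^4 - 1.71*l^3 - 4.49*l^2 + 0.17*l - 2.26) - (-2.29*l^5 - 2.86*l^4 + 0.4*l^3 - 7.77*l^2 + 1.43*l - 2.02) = 8.25*l^5 + 3.29*l^4 - 2.11*l^3 + 3.28*l^2 - 1.26*l - 0.24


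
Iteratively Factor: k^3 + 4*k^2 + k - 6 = (k + 3)*(k^2 + k - 2) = (k - 1)*(k + 3)*(k + 2)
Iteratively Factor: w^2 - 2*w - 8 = (w - 4)*(w + 2)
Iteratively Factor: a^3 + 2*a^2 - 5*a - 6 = (a + 1)*(a^2 + a - 6) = (a - 2)*(a + 1)*(a + 3)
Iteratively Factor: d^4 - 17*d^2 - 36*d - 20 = (d + 1)*(d^3 - d^2 - 16*d - 20) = (d + 1)*(d + 2)*(d^2 - 3*d - 10) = (d - 5)*(d + 1)*(d + 2)*(d + 2)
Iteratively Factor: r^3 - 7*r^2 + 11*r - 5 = (r - 5)*(r^2 - 2*r + 1) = (r - 5)*(r - 1)*(r - 1)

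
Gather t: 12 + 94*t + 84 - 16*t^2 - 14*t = -16*t^2 + 80*t + 96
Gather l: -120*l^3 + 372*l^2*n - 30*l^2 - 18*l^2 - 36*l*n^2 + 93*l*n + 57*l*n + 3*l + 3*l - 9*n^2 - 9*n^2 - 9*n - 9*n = -120*l^3 + l^2*(372*n - 48) + l*(-36*n^2 + 150*n + 6) - 18*n^2 - 18*n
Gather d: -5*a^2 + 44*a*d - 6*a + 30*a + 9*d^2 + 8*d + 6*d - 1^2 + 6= -5*a^2 + 24*a + 9*d^2 + d*(44*a + 14) + 5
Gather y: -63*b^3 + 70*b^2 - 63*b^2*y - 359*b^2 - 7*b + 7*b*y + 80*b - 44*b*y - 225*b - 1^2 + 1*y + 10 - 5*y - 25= -63*b^3 - 289*b^2 - 152*b + y*(-63*b^2 - 37*b - 4) - 16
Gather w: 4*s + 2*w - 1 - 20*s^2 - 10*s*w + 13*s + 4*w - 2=-20*s^2 + 17*s + w*(6 - 10*s) - 3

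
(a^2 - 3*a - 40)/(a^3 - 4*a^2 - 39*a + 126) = (a^2 - 3*a - 40)/(a^3 - 4*a^2 - 39*a + 126)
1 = 1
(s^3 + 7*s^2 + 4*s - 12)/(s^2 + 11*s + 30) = (s^2 + s - 2)/(s + 5)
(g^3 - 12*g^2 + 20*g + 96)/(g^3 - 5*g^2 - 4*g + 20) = (g^2 - 14*g + 48)/(g^2 - 7*g + 10)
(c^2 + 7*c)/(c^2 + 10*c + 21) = c/(c + 3)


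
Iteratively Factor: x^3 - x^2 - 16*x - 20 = (x + 2)*(x^2 - 3*x - 10) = (x - 5)*(x + 2)*(x + 2)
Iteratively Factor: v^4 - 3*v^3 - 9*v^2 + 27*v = (v + 3)*(v^3 - 6*v^2 + 9*v) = (v - 3)*(v + 3)*(v^2 - 3*v) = (v - 3)^2*(v + 3)*(v)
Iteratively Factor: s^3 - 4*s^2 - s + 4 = (s - 1)*(s^2 - 3*s - 4) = (s - 4)*(s - 1)*(s + 1)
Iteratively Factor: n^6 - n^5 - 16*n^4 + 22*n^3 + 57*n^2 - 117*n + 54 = (n - 2)*(n^5 + n^4 - 14*n^3 - 6*n^2 + 45*n - 27) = (n - 2)*(n + 3)*(n^4 - 2*n^3 - 8*n^2 + 18*n - 9) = (n - 2)*(n + 3)^2*(n^3 - 5*n^2 + 7*n - 3) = (n - 3)*(n - 2)*(n + 3)^2*(n^2 - 2*n + 1) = (n - 3)*(n - 2)*(n - 1)*(n + 3)^2*(n - 1)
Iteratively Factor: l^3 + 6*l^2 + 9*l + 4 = (l + 1)*(l^2 + 5*l + 4) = (l + 1)*(l + 4)*(l + 1)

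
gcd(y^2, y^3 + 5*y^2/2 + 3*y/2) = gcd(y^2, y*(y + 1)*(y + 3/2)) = y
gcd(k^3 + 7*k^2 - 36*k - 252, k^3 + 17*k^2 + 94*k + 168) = k^2 + 13*k + 42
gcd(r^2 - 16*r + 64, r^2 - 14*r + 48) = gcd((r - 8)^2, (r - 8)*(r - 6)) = r - 8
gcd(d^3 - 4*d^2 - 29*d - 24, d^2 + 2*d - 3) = d + 3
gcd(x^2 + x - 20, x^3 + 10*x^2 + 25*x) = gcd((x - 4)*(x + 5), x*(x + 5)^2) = x + 5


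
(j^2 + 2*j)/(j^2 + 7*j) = (j + 2)/(j + 7)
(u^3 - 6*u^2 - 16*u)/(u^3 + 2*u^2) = (u - 8)/u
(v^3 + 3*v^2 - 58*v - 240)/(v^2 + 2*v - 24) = (v^2 - 3*v - 40)/(v - 4)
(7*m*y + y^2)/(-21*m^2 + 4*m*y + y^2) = y/(-3*m + y)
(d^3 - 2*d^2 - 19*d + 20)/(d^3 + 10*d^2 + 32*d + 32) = (d^2 - 6*d + 5)/(d^2 + 6*d + 8)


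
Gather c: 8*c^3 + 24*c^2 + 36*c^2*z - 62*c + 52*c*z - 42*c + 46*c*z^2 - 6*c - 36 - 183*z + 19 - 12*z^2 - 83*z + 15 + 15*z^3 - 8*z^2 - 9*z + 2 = 8*c^3 + c^2*(36*z + 24) + c*(46*z^2 + 52*z - 110) + 15*z^3 - 20*z^2 - 275*z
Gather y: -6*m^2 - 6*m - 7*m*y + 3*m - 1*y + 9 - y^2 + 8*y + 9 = -6*m^2 - 3*m - y^2 + y*(7 - 7*m) + 18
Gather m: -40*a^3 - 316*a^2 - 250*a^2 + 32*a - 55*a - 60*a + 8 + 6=-40*a^3 - 566*a^2 - 83*a + 14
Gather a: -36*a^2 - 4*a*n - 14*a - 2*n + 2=-36*a^2 + a*(-4*n - 14) - 2*n + 2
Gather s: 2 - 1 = 1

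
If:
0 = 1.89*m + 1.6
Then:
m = -0.85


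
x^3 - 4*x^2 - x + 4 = (x - 4)*(x - 1)*(x + 1)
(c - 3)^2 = c^2 - 6*c + 9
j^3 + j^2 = j^2*(j + 1)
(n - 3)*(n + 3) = n^2 - 9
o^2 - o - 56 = (o - 8)*(o + 7)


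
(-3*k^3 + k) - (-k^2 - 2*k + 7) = -3*k^3 + k^2 + 3*k - 7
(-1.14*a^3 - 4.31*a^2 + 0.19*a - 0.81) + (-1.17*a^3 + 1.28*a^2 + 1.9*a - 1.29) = -2.31*a^3 - 3.03*a^2 + 2.09*a - 2.1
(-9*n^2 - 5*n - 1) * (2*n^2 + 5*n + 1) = -18*n^4 - 55*n^3 - 36*n^2 - 10*n - 1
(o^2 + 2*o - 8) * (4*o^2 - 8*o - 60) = 4*o^4 - 108*o^2 - 56*o + 480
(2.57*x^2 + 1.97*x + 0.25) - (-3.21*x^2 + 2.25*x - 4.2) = 5.78*x^2 - 0.28*x + 4.45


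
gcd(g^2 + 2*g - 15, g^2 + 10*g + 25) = g + 5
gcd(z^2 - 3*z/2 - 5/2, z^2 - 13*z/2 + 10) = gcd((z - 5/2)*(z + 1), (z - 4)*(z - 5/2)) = z - 5/2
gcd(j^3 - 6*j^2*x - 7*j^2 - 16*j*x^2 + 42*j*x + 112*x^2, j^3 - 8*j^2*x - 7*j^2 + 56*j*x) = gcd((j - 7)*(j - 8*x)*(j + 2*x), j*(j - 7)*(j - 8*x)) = -j^2 + 8*j*x + 7*j - 56*x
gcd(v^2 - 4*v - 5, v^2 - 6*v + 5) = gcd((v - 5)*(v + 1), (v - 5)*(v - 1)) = v - 5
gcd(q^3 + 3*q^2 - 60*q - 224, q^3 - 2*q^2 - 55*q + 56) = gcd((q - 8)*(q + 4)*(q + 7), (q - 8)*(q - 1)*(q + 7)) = q^2 - q - 56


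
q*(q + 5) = q^2 + 5*q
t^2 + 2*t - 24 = (t - 4)*(t + 6)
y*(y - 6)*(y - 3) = y^3 - 9*y^2 + 18*y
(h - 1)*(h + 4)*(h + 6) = h^3 + 9*h^2 + 14*h - 24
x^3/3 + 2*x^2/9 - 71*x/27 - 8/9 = (x/3 + 1)*(x - 8/3)*(x + 1/3)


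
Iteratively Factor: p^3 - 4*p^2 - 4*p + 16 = (p - 2)*(p^2 - 2*p - 8) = (p - 4)*(p - 2)*(p + 2)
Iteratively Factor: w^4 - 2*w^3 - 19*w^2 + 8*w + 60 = (w + 3)*(w^3 - 5*w^2 - 4*w + 20) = (w + 2)*(w + 3)*(w^2 - 7*w + 10) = (w - 5)*(w + 2)*(w + 3)*(w - 2)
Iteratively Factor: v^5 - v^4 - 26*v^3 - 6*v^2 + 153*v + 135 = (v + 3)*(v^4 - 4*v^3 - 14*v^2 + 36*v + 45) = (v - 5)*(v + 3)*(v^3 + v^2 - 9*v - 9) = (v - 5)*(v + 1)*(v + 3)*(v^2 - 9) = (v - 5)*(v - 3)*(v + 1)*(v + 3)*(v + 3)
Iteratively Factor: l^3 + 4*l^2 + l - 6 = (l - 1)*(l^2 + 5*l + 6) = (l - 1)*(l + 2)*(l + 3)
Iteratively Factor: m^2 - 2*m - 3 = (m + 1)*(m - 3)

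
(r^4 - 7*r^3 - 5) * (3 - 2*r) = -2*r^5 + 17*r^4 - 21*r^3 + 10*r - 15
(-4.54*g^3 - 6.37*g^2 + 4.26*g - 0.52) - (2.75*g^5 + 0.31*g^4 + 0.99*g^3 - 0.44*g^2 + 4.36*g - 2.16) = -2.75*g^5 - 0.31*g^4 - 5.53*g^3 - 5.93*g^2 - 0.100000000000001*g + 1.64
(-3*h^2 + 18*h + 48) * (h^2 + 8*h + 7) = -3*h^4 - 6*h^3 + 171*h^2 + 510*h + 336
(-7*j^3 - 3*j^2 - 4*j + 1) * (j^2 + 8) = -7*j^5 - 3*j^4 - 60*j^3 - 23*j^2 - 32*j + 8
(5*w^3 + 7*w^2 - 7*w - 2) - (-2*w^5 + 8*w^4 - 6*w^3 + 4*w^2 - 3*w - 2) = 2*w^5 - 8*w^4 + 11*w^3 + 3*w^2 - 4*w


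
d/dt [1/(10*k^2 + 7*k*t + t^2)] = (-7*k - 2*t)/(10*k^2 + 7*k*t + t^2)^2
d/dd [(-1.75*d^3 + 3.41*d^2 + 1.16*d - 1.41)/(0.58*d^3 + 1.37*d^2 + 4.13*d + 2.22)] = (-4.44089209850063e-16*d^5 - 4.3753*d^4 - 15.8006*d^3 + 3.2925*d^2 + 19.0038*d + 8.3985)/(0.3364*d^6 + 1.5892*d^5 + 6.6677*d^4 + 13.8914*d^3 + 23.1397*d^2 + 18.3372*d + 4.9284)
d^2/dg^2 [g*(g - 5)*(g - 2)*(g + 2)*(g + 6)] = 20*g^3 + 12*g^2 - 204*g - 8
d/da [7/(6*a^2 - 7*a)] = 7*(7 - 12*a)/(a^2*(6*a - 7)^2)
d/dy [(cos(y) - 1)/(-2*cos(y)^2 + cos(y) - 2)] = (4*cos(y) - cos(2*y))*sin(y)/(-cos(y) + cos(2*y) + 3)^2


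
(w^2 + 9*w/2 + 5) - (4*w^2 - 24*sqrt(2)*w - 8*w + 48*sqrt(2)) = -3*w^2 + 25*w/2 + 24*sqrt(2)*w - 48*sqrt(2) + 5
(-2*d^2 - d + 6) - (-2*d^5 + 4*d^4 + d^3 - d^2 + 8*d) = 2*d^5 - 4*d^4 - d^3 - d^2 - 9*d + 6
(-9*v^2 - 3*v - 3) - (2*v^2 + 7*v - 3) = -11*v^2 - 10*v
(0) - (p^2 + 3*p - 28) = -p^2 - 3*p + 28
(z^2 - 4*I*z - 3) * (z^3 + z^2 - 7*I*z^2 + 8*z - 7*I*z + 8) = z^5 + z^4 - 11*I*z^4 - 23*z^3 - 11*I*z^3 - 23*z^2 - 11*I*z^2 - 24*z - 11*I*z - 24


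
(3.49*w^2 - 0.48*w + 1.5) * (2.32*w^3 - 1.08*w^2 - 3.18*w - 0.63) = 8.0968*w^5 - 4.8828*w^4 - 7.0998*w^3 - 2.2923*w^2 - 4.4676*w - 0.945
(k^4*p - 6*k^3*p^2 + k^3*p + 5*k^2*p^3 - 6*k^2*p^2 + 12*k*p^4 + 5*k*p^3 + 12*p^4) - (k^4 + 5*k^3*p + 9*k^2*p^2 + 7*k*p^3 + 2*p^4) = k^4*p - k^4 - 6*k^3*p^2 - 4*k^3*p + 5*k^2*p^3 - 15*k^2*p^2 + 12*k*p^4 - 2*k*p^3 + 10*p^4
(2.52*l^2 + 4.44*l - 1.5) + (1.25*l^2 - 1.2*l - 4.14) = 3.77*l^2 + 3.24*l - 5.64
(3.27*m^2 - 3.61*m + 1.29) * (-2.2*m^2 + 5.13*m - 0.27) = -7.194*m^4 + 24.7171*m^3 - 22.2402*m^2 + 7.5924*m - 0.3483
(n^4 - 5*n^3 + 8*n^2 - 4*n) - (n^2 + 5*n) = n^4 - 5*n^3 + 7*n^2 - 9*n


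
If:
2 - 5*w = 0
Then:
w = 2/5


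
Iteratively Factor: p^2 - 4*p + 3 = (p - 1)*(p - 3)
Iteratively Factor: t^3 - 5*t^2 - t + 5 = (t + 1)*(t^2 - 6*t + 5) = (t - 1)*(t + 1)*(t - 5)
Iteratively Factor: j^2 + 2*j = (j + 2)*(j)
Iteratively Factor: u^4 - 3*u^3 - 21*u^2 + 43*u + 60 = (u + 4)*(u^3 - 7*u^2 + 7*u + 15) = (u - 5)*(u + 4)*(u^2 - 2*u - 3) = (u - 5)*(u - 3)*(u + 4)*(u + 1)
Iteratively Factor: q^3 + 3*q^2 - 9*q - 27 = (q + 3)*(q^2 - 9) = (q + 3)^2*(q - 3)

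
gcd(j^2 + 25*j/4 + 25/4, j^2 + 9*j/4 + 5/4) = j + 5/4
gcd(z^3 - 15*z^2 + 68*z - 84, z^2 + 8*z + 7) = 1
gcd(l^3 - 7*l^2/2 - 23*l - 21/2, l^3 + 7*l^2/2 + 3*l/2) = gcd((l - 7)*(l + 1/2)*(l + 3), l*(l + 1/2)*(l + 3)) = l^2 + 7*l/2 + 3/2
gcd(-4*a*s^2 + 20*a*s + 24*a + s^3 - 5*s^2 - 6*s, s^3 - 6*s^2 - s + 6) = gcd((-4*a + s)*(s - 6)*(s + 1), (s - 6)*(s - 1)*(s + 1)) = s^2 - 5*s - 6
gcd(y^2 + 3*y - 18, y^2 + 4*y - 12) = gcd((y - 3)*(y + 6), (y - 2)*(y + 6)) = y + 6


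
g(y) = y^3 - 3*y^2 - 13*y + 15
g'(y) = 3*y^2 - 6*y - 13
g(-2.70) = 8.55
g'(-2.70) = 25.07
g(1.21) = -3.35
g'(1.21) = -15.87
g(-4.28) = -62.72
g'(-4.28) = 67.64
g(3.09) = -24.31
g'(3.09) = -2.90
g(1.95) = -14.34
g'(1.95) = -13.29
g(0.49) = 8.03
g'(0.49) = -15.22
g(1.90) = -13.67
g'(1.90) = -13.57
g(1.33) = -5.24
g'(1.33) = -15.67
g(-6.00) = -231.00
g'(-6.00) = 131.00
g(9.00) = 384.00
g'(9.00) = 176.00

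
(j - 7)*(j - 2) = j^2 - 9*j + 14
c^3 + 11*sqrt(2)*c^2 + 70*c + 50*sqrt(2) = (c + sqrt(2))*(c + 5*sqrt(2))^2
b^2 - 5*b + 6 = (b - 3)*(b - 2)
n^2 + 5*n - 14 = (n - 2)*(n + 7)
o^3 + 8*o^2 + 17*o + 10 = (o + 1)*(o + 2)*(o + 5)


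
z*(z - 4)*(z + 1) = z^3 - 3*z^2 - 4*z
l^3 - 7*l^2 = l^2*(l - 7)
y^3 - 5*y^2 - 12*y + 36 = (y - 6)*(y - 2)*(y + 3)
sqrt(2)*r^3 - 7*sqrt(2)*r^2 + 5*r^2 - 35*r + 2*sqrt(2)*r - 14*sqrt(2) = (r - 7)*(r + 2*sqrt(2))*(sqrt(2)*r + 1)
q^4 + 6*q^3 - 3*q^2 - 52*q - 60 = (q - 3)*(q + 2)^2*(q + 5)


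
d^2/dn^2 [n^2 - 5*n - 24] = 2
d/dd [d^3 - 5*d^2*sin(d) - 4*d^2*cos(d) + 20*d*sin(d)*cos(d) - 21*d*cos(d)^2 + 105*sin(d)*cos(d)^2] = 4*d^2*sin(d) - 5*d^2*cos(d) + 3*d^2 - 10*d*sin(d) + 21*d*sin(2*d) - 8*d*cos(d) + 20*d*cos(2*d) + 10*sin(2*d) + 105*cos(d)/4 - 21*cos(2*d)/2 + 315*cos(3*d)/4 - 21/2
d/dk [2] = 0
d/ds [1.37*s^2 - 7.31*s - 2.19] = 2.74*s - 7.31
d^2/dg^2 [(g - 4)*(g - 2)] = 2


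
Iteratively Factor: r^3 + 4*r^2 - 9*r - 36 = (r + 4)*(r^2 - 9) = (r + 3)*(r + 4)*(r - 3)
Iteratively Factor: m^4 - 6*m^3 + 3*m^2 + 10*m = (m)*(m^3 - 6*m^2 + 3*m + 10) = m*(m - 5)*(m^2 - m - 2) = m*(m - 5)*(m - 2)*(m + 1)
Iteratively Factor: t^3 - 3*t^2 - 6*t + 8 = (t - 1)*(t^2 - 2*t - 8) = (t - 4)*(t - 1)*(t + 2)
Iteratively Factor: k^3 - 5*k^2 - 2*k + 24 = (k + 2)*(k^2 - 7*k + 12) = (k - 4)*(k + 2)*(k - 3)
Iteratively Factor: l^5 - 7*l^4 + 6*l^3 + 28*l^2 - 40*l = (l - 5)*(l^4 - 2*l^3 - 4*l^2 + 8*l) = (l - 5)*(l + 2)*(l^3 - 4*l^2 + 4*l) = l*(l - 5)*(l + 2)*(l^2 - 4*l + 4) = l*(l - 5)*(l - 2)*(l + 2)*(l - 2)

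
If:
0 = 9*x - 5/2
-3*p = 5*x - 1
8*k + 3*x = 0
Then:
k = -5/48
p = -7/54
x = 5/18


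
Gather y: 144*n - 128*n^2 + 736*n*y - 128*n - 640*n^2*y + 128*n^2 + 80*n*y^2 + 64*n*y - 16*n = 80*n*y^2 + y*(-640*n^2 + 800*n)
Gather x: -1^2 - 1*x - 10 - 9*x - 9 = -10*x - 20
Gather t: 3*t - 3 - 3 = 3*t - 6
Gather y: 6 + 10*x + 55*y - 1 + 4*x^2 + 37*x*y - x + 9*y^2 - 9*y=4*x^2 + 9*x + 9*y^2 + y*(37*x + 46) + 5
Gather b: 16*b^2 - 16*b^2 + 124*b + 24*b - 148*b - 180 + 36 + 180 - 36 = 0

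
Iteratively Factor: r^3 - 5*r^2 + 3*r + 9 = (r - 3)*(r^2 - 2*r - 3) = (r - 3)^2*(r + 1)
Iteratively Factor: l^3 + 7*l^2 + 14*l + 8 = (l + 1)*(l^2 + 6*l + 8) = (l + 1)*(l + 2)*(l + 4)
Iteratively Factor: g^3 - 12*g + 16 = (g - 2)*(g^2 + 2*g - 8) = (g - 2)*(g + 4)*(g - 2)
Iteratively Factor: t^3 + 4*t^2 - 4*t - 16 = (t + 4)*(t^2 - 4) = (t - 2)*(t + 4)*(t + 2)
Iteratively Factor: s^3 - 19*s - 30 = (s - 5)*(s^2 + 5*s + 6) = (s - 5)*(s + 2)*(s + 3)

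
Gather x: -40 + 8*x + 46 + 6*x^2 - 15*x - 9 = 6*x^2 - 7*x - 3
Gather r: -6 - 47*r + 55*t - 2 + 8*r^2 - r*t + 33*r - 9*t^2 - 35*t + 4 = 8*r^2 + r*(-t - 14) - 9*t^2 + 20*t - 4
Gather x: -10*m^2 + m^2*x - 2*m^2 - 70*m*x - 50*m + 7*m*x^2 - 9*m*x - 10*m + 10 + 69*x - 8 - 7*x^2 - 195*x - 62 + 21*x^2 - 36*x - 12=-12*m^2 - 60*m + x^2*(7*m + 14) + x*(m^2 - 79*m - 162) - 72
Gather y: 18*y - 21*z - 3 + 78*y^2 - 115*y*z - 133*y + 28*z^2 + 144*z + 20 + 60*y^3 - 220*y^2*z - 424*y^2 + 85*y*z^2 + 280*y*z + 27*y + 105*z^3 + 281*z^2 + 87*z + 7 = 60*y^3 + y^2*(-220*z - 346) + y*(85*z^2 + 165*z - 88) + 105*z^3 + 309*z^2 + 210*z + 24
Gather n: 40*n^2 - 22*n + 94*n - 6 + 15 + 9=40*n^2 + 72*n + 18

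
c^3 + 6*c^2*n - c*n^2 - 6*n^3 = (c - n)*(c + n)*(c + 6*n)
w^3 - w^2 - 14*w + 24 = (w - 3)*(w - 2)*(w + 4)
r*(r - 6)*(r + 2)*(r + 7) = r^4 + 3*r^3 - 40*r^2 - 84*r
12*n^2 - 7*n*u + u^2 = (-4*n + u)*(-3*n + u)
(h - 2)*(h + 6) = h^2 + 4*h - 12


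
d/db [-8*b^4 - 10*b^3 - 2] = b^2*(-32*b - 30)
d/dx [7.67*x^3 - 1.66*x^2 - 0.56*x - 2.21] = 23.01*x^2 - 3.32*x - 0.56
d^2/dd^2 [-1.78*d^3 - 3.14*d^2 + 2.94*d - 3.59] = -10.68*d - 6.28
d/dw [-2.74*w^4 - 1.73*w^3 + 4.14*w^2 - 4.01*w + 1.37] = -10.96*w^3 - 5.19*w^2 + 8.28*w - 4.01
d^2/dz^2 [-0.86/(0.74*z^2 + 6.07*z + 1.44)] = (0.941872*z^2 + 7.725896*z - 0.86*(1.48*z + 6.07)*(2.96*z + 12.14) + 1.832832)/(0.74*z^2 + 6.07*z + 1.44)^3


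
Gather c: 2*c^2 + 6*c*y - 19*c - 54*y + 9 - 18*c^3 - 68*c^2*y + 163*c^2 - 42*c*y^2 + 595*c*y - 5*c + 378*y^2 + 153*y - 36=-18*c^3 + c^2*(165 - 68*y) + c*(-42*y^2 + 601*y - 24) + 378*y^2 + 99*y - 27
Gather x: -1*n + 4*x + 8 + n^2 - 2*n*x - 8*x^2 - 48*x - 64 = n^2 - n - 8*x^2 + x*(-2*n - 44) - 56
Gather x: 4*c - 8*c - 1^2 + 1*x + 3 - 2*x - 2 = -4*c - x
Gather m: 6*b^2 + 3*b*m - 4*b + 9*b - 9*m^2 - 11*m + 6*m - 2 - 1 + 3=6*b^2 + 5*b - 9*m^2 + m*(3*b - 5)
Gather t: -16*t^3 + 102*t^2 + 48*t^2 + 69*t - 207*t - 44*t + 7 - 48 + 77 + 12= -16*t^3 + 150*t^2 - 182*t + 48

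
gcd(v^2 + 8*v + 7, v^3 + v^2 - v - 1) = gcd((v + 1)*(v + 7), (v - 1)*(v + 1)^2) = v + 1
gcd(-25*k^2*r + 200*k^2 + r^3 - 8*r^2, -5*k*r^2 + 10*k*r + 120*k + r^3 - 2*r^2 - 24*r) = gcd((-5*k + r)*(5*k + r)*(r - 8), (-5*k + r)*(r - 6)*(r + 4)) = -5*k + r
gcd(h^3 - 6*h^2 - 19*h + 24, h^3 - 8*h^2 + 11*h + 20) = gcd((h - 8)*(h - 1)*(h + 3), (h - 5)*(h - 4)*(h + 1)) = 1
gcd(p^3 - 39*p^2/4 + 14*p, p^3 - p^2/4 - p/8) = p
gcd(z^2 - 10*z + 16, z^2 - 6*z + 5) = 1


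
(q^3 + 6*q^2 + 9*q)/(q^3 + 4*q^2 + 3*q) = (q + 3)/(q + 1)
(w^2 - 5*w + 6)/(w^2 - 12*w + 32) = (w^2 - 5*w + 6)/(w^2 - 12*w + 32)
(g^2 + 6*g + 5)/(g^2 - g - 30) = (g + 1)/(g - 6)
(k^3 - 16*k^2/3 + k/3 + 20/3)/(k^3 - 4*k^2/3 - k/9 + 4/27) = 9*(k^2 - 4*k - 5)/(9*k^2 - 1)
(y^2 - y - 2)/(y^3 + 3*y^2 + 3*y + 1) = (y - 2)/(y^2 + 2*y + 1)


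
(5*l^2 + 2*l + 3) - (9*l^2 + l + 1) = -4*l^2 + l + 2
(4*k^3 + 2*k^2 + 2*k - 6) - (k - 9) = 4*k^3 + 2*k^2 + k + 3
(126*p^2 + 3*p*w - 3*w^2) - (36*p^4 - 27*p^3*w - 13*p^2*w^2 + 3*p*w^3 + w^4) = -36*p^4 + 27*p^3*w + 13*p^2*w^2 + 126*p^2 - 3*p*w^3 + 3*p*w - w^4 - 3*w^2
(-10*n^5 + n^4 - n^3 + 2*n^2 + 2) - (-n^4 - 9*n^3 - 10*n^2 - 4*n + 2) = -10*n^5 + 2*n^4 + 8*n^3 + 12*n^2 + 4*n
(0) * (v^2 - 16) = 0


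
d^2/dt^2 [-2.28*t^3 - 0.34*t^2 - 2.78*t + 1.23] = -13.68*t - 0.68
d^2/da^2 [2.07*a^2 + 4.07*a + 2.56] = 4.14000000000000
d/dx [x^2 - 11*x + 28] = 2*x - 11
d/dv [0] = 0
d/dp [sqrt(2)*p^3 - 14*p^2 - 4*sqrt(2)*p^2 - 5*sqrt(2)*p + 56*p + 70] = 3*sqrt(2)*p^2 - 28*p - 8*sqrt(2)*p - 5*sqrt(2) + 56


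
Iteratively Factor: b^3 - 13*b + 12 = (b - 3)*(b^2 + 3*b - 4) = (b - 3)*(b - 1)*(b + 4)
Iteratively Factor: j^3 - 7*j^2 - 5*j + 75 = (j - 5)*(j^2 - 2*j - 15) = (j - 5)*(j + 3)*(j - 5)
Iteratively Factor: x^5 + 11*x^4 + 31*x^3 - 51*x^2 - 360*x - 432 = (x + 3)*(x^4 + 8*x^3 + 7*x^2 - 72*x - 144) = (x - 3)*(x + 3)*(x^3 + 11*x^2 + 40*x + 48) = (x - 3)*(x + 3)*(x + 4)*(x^2 + 7*x + 12) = (x - 3)*(x + 3)^2*(x + 4)*(x + 4)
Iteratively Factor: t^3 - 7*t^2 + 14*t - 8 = (t - 2)*(t^2 - 5*t + 4) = (t - 2)*(t - 1)*(t - 4)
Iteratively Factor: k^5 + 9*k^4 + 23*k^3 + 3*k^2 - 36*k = (k + 3)*(k^4 + 6*k^3 + 5*k^2 - 12*k) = (k - 1)*(k + 3)*(k^3 + 7*k^2 + 12*k) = (k - 1)*(k + 3)*(k + 4)*(k^2 + 3*k) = (k - 1)*(k + 3)^2*(k + 4)*(k)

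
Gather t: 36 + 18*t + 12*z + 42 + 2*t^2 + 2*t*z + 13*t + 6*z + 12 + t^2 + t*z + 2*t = 3*t^2 + t*(3*z + 33) + 18*z + 90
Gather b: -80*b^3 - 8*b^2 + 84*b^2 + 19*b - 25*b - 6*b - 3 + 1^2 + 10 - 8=-80*b^3 + 76*b^2 - 12*b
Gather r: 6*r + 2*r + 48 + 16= 8*r + 64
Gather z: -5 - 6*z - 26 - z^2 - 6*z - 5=-z^2 - 12*z - 36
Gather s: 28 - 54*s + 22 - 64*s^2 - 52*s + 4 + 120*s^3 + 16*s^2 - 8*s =120*s^3 - 48*s^2 - 114*s + 54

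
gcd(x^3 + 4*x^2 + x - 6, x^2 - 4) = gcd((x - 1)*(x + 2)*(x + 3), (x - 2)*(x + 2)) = x + 2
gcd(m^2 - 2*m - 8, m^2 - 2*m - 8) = m^2 - 2*m - 8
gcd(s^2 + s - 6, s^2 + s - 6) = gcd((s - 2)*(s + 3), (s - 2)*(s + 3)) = s^2 + s - 6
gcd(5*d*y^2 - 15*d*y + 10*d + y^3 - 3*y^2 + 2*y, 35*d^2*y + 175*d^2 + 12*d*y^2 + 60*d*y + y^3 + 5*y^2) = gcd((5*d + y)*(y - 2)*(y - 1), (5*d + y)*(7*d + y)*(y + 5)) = 5*d + y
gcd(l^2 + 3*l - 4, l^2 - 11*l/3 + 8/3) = l - 1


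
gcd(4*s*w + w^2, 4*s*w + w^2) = 4*s*w + w^2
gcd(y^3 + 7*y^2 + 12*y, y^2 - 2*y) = y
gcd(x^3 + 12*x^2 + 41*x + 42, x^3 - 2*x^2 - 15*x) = x + 3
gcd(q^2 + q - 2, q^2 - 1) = q - 1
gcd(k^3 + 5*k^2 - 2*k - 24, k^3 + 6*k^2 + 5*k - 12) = k^2 + 7*k + 12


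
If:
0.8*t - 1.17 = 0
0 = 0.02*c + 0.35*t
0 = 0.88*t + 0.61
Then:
No Solution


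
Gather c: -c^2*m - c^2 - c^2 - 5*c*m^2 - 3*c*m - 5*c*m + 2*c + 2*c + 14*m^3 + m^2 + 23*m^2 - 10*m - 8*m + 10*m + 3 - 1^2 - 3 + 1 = c^2*(-m - 2) + c*(-5*m^2 - 8*m + 4) + 14*m^3 + 24*m^2 - 8*m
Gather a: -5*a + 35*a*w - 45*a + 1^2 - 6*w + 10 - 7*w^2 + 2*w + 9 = a*(35*w - 50) - 7*w^2 - 4*w + 20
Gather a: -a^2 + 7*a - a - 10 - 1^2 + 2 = -a^2 + 6*a - 9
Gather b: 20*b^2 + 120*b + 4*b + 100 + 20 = 20*b^2 + 124*b + 120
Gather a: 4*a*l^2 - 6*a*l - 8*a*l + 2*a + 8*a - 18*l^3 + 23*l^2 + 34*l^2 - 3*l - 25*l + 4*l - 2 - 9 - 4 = a*(4*l^2 - 14*l + 10) - 18*l^3 + 57*l^2 - 24*l - 15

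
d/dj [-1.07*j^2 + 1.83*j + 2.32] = 1.83 - 2.14*j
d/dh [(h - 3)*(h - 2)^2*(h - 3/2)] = 4*h^3 - 51*h^2/2 + 53*h - 36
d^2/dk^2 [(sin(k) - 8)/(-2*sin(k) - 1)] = 17*(sin(k) + cos(2*k) + 3)/(2*sin(k) + 1)^3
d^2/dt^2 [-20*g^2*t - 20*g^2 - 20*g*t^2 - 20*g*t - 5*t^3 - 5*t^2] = -40*g - 30*t - 10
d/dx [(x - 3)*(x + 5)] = 2*x + 2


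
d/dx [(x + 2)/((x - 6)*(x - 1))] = (-x^2 - 4*x + 20)/(x^4 - 14*x^3 + 61*x^2 - 84*x + 36)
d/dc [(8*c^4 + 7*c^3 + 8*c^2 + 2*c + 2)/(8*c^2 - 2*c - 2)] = c*(64*c^4 + 4*c^3 - 46*c^2 - 37*c - 32)/(2*(16*c^4 - 8*c^3 - 7*c^2 + 2*c + 1))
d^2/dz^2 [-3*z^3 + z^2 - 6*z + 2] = 2 - 18*z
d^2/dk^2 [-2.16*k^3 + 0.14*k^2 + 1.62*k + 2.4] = 0.28 - 12.96*k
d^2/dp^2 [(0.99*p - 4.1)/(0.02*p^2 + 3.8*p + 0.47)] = ((0.04*p + 3.8)*(0.08*p + 7.6)*(0.99*p - 4.1) - (0.1188*p + 7.36)*(0.02*p^2 + 3.8*p + 0.47))/(0.02*p^2 + 3.8*p + 0.47)^3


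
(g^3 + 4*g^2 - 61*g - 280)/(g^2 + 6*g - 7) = (g^2 - 3*g - 40)/(g - 1)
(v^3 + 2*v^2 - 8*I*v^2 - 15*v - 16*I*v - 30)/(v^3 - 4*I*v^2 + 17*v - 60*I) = (v + 2)/(v + 4*I)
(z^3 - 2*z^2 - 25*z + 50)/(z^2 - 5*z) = z + 3 - 10/z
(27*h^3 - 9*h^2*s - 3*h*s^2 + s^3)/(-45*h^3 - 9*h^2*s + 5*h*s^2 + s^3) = (-3*h + s)/(5*h + s)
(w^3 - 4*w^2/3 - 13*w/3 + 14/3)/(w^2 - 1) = (3*w^2 - w - 14)/(3*(w + 1))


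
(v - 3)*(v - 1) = v^2 - 4*v + 3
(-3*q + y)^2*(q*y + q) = 9*q^3*y + 9*q^3 - 6*q^2*y^2 - 6*q^2*y + q*y^3 + q*y^2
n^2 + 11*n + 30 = (n + 5)*(n + 6)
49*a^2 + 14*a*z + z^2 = (7*a + z)^2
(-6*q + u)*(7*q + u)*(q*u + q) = -42*q^3*u - 42*q^3 + q^2*u^2 + q^2*u + q*u^3 + q*u^2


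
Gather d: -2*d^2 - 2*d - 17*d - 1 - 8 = -2*d^2 - 19*d - 9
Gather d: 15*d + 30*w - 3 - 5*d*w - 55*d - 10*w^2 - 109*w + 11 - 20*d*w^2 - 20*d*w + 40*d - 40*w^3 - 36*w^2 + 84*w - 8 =d*(-20*w^2 - 25*w) - 40*w^3 - 46*w^2 + 5*w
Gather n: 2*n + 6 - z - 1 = 2*n - z + 5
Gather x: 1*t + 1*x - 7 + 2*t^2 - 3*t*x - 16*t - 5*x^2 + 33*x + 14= 2*t^2 - 15*t - 5*x^2 + x*(34 - 3*t) + 7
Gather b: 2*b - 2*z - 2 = 2*b - 2*z - 2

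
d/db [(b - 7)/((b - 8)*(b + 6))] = (-b^2 + 14*b - 62)/(b^4 - 4*b^3 - 92*b^2 + 192*b + 2304)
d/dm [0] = 0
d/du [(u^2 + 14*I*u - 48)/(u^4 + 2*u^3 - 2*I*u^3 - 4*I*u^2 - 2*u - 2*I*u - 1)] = (-2*u^3 - 42*I*u^2 + u*(178 - 16*I) + 110 - 96*I)/(u^6 + u^5*(3 - 3*I) - 9*I*u^4 + u^3*(-8 - 8*I) - 9*u^2 + u*(-3 + 3*I) + I)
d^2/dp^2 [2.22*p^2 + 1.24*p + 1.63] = 4.44000000000000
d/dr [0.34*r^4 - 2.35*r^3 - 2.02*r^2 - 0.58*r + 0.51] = 1.36*r^3 - 7.05*r^2 - 4.04*r - 0.58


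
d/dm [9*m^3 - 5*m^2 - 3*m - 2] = 27*m^2 - 10*m - 3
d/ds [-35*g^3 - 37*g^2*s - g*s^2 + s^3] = -37*g^2 - 2*g*s + 3*s^2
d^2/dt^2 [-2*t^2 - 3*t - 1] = -4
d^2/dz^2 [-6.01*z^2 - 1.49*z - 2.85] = -12.0200000000000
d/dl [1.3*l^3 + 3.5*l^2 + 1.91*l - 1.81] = 3.9*l^2 + 7.0*l + 1.91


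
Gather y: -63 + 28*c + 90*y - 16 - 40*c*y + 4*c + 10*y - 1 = 32*c + y*(100 - 40*c) - 80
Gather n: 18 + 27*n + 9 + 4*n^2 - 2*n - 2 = 4*n^2 + 25*n + 25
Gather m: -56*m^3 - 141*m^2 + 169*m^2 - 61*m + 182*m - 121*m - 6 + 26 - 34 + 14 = -56*m^3 + 28*m^2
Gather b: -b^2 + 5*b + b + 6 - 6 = -b^2 + 6*b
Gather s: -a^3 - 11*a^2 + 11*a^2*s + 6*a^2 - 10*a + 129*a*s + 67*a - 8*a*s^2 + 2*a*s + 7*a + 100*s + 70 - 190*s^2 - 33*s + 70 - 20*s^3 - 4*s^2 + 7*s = -a^3 - 5*a^2 + 64*a - 20*s^3 + s^2*(-8*a - 194) + s*(11*a^2 + 131*a + 74) + 140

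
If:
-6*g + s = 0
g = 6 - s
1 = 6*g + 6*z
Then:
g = 6/7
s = 36/7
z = -29/42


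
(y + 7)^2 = y^2 + 14*y + 49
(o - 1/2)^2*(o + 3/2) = o^3 + o^2/2 - 5*o/4 + 3/8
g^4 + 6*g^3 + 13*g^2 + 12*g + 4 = (g + 1)^2*(g + 2)^2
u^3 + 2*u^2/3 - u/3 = u*(u - 1/3)*(u + 1)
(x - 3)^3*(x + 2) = x^4 - 7*x^3 + 9*x^2 + 27*x - 54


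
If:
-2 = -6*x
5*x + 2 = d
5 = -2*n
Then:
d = 11/3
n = -5/2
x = 1/3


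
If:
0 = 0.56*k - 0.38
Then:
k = 0.68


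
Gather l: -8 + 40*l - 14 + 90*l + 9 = 130*l - 13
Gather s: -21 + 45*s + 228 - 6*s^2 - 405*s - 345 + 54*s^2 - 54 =48*s^2 - 360*s - 192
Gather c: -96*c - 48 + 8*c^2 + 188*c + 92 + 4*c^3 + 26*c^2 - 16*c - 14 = 4*c^3 + 34*c^2 + 76*c + 30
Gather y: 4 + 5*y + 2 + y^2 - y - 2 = y^2 + 4*y + 4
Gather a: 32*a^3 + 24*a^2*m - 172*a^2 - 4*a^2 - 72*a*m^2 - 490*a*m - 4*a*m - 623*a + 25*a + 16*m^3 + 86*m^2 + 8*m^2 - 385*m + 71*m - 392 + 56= 32*a^3 + a^2*(24*m - 176) + a*(-72*m^2 - 494*m - 598) + 16*m^3 + 94*m^2 - 314*m - 336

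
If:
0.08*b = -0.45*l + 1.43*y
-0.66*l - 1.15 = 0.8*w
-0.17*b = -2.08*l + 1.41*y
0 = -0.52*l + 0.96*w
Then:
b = -6.92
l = -1.05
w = -0.57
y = -0.72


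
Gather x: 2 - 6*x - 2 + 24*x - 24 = 18*x - 24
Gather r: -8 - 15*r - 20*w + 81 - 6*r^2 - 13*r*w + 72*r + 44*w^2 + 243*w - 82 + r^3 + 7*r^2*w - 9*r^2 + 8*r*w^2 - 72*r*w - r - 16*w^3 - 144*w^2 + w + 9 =r^3 + r^2*(7*w - 15) + r*(8*w^2 - 85*w + 56) - 16*w^3 - 100*w^2 + 224*w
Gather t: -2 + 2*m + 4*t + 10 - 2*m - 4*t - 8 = 0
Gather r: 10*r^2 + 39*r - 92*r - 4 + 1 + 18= 10*r^2 - 53*r + 15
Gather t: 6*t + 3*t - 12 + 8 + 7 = 9*t + 3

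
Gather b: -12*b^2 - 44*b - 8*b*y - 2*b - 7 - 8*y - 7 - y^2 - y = -12*b^2 + b*(-8*y - 46) - y^2 - 9*y - 14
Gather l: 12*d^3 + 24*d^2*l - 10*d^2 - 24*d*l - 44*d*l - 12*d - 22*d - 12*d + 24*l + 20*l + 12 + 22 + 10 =12*d^3 - 10*d^2 - 46*d + l*(24*d^2 - 68*d + 44) + 44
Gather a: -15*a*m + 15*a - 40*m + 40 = a*(15 - 15*m) - 40*m + 40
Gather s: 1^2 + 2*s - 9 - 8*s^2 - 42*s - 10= -8*s^2 - 40*s - 18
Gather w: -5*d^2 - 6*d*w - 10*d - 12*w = -5*d^2 - 10*d + w*(-6*d - 12)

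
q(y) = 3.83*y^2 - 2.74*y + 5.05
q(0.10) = 4.81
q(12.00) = 523.69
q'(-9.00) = -71.68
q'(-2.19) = -19.52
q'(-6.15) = -49.85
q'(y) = 7.66*y - 2.74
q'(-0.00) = -2.74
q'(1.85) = 11.43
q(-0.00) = 5.05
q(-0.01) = 5.08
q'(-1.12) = -11.32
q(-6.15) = 166.76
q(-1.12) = 12.92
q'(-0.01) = -2.82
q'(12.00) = 89.18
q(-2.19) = 29.42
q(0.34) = 4.56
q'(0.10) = -1.97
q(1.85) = 13.09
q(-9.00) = 339.94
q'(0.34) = -0.14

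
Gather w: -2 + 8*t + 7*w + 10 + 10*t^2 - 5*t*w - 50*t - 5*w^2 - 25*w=10*t^2 - 42*t - 5*w^2 + w*(-5*t - 18) + 8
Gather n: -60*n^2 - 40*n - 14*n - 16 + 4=-60*n^2 - 54*n - 12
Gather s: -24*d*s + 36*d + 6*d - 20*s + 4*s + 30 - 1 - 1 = 42*d + s*(-24*d - 16) + 28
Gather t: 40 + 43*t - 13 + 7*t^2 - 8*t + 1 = 7*t^2 + 35*t + 28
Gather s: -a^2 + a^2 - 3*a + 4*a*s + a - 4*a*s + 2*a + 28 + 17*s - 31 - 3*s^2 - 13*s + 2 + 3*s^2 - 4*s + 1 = 0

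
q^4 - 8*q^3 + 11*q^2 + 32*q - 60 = (q - 5)*(q - 3)*(q - 2)*(q + 2)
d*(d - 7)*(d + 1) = d^3 - 6*d^2 - 7*d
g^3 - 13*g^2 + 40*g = g*(g - 8)*(g - 5)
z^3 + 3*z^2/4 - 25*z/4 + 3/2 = (z - 2)*(z - 1/4)*(z + 3)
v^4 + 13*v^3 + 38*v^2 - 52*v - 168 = (v - 2)*(v + 2)*(v + 6)*(v + 7)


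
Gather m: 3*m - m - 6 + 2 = 2*m - 4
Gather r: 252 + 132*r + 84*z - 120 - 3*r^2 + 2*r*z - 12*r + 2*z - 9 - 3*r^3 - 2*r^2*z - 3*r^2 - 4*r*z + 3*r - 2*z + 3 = -3*r^3 + r^2*(-2*z - 6) + r*(123 - 2*z) + 84*z + 126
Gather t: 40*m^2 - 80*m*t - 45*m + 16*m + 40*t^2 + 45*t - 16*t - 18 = 40*m^2 - 29*m + 40*t^2 + t*(29 - 80*m) - 18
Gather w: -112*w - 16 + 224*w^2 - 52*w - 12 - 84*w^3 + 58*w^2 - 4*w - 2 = -84*w^3 + 282*w^2 - 168*w - 30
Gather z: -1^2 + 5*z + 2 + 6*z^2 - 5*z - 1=6*z^2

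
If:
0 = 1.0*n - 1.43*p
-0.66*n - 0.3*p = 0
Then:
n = 0.00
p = 0.00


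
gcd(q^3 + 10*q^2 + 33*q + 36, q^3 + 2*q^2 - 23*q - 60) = q^2 + 7*q + 12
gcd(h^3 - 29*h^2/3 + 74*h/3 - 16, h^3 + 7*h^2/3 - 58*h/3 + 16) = h^2 - 11*h/3 + 8/3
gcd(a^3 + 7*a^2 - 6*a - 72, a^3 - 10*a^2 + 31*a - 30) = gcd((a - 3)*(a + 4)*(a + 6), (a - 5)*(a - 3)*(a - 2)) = a - 3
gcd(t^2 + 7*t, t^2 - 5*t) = t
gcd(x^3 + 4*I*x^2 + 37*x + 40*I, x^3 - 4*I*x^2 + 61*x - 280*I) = x^2 + 3*I*x + 40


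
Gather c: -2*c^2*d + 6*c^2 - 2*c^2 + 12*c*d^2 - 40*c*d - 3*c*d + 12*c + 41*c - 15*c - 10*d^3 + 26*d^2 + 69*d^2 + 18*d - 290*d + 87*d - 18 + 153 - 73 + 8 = c^2*(4 - 2*d) + c*(12*d^2 - 43*d + 38) - 10*d^3 + 95*d^2 - 185*d + 70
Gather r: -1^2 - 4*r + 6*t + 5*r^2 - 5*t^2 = 5*r^2 - 4*r - 5*t^2 + 6*t - 1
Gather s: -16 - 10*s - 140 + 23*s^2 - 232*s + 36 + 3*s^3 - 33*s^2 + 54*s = 3*s^3 - 10*s^2 - 188*s - 120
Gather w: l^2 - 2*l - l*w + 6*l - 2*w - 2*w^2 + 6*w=l^2 + 4*l - 2*w^2 + w*(4 - l)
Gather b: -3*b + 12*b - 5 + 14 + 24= 9*b + 33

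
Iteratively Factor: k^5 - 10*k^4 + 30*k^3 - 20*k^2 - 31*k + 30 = (k - 3)*(k^4 - 7*k^3 + 9*k^2 + 7*k - 10) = (k - 5)*(k - 3)*(k^3 - 2*k^2 - k + 2) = (k - 5)*(k - 3)*(k + 1)*(k^2 - 3*k + 2) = (k - 5)*(k - 3)*(k - 1)*(k + 1)*(k - 2)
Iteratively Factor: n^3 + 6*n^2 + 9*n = (n + 3)*(n^2 + 3*n) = (n + 3)^2*(n)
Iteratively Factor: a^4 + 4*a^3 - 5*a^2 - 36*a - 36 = (a + 3)*(a^3 + a^2 - 8*a - 12) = (a + 2)*(a + 3)*(a^2 - a - 6) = (a + 2)^2*(a + 3)*(a - 3)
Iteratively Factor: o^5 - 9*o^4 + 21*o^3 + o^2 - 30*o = (o - 3)*(o^4 - 6*o^3 + 3*o^2 + 10*o) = (o - 3)*(o + 1)*(o^3 - 7*o^2 + 10*o) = (o - 3)*(o - 2)*(o + 1)*(o^2 - 5*o) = (o - 5)*(o - 3)*(o - 2)*(o + 1)*(o)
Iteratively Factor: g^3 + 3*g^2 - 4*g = (g - 1)*(g^2 + 4*g) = g*(g - 1)*(g + 4)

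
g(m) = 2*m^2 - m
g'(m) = 4*m - 1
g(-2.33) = 13.19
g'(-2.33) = -10.32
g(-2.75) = 17.88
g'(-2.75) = -12.00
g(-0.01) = 0.01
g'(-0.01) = -1.04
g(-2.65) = 16.70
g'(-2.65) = -11.60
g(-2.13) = 11.20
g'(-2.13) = -9.52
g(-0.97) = 2.85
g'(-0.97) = -4.88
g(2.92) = 14.13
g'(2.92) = 10.68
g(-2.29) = 12.78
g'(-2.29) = -10.16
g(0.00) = 0.00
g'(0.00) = -1.00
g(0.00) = 0.00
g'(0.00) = -1.00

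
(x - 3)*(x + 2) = x^2 - x - 6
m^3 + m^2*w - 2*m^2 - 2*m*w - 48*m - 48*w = (m - 8)*(m + 6)*(m + w)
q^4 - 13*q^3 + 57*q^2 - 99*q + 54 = (q - 6)*(q - 3)^2*(q - 1)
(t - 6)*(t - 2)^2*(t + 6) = t^4 - 4*t^3 - 32*t^2 + 144*t - 144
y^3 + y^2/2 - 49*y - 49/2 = (y - 7)*(y + 1/2)*(y + 7)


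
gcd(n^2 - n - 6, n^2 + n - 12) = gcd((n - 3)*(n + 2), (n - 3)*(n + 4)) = n - 3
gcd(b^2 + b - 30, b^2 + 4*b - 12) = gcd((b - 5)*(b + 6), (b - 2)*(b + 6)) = b + 6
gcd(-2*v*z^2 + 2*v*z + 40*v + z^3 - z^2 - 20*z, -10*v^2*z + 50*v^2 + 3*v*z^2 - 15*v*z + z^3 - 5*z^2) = -2*v*z + 10*v + z^2 - 5*z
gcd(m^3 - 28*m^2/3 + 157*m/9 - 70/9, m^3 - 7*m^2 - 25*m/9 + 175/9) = m^2 - 26*m/3 + 35/3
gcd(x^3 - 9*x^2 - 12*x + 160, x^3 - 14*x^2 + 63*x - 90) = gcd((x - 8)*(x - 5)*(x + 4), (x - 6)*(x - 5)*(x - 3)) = x - 5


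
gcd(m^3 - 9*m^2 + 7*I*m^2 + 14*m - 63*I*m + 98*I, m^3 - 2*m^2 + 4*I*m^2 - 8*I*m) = m - 2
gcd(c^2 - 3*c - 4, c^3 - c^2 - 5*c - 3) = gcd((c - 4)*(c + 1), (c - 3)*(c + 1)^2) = c + 1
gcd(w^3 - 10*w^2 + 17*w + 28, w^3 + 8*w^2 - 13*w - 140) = w - 4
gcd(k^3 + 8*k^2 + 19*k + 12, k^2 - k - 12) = k + 3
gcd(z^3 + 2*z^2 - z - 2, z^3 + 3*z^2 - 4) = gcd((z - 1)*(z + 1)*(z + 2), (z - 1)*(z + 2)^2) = z^2 + z - 2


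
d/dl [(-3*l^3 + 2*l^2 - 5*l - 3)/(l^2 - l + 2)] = (-3*l^4 + 6*l^3 - 15*l^2 + 14*l - 13)/(l^4 - 2*l^3 + 5*l^2 - 4*l + 4)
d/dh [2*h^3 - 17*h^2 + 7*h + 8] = 6*h^2 - 34*h + 7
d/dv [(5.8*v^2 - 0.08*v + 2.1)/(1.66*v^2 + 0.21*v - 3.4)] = (1.3508*v^2 - 46.412*v - 0.169)/(2.7556*v^4 + 0.6972*v^3 - 11.2439*v^2 - 1.428*v + 11.56)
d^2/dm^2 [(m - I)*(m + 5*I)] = 2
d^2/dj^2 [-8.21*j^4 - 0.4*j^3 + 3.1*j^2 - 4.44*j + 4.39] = -98.52*j^2 - 2.4*j + 6.2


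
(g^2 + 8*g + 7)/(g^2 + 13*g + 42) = (g + 1)/(g + 6)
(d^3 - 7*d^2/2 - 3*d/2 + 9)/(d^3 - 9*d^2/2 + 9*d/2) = (2*d^2 - d - 6)/(d*(2*d - 3))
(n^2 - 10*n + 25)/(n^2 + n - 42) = (n^2 - 10*n + 25)/(n^2 + n - 42)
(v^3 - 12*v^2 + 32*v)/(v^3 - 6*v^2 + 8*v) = (v - 8)/(v - 2)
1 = 1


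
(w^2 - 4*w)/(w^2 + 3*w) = (w - 4)/(w + 3)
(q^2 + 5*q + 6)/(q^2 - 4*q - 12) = (q + 3)/(q - 6)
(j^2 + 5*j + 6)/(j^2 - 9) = (j + 2)/(j - 3)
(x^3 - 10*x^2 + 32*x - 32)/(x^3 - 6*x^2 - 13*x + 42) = (x^2 - 8*x + 16)/(x^2 - 4*x - 21)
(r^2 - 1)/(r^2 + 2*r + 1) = (r - 1)/(r + 1)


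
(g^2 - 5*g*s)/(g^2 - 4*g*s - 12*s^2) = g*(-g + 5*s)/(-g^2 + 4*g*s + 12*s^2)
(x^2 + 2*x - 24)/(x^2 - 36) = (x - 4)/(x - 6)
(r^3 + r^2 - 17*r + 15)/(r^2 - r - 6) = (r^2 + 4*r - 5)/(r + 2)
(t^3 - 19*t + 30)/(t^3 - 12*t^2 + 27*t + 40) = (t^3 - 19*t + 30)/(t^3 - 12*t^2 + 27*t + 40)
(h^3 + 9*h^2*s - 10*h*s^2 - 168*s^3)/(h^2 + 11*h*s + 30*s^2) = (h^2 + 3*h*s - 28*s^2)/(h + 5*s)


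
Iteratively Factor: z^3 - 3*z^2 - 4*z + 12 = (z - 2)*(z^2 - z - 6) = (z - 2)*(z + 2)*(z - 3)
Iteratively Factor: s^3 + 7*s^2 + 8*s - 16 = (s + 4)*(s^2 + 3*s - 4) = (s + 4)^2*(s - 1)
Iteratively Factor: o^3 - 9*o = (o)*(o^2 - 9) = o*(o - 3)*(o + 3)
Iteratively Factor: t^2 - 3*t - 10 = (t + 2)*(t - 5)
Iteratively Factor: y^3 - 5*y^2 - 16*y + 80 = (y - 4)*(y^2 - y - 20) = (y - 5)*(y - 4)*(y + 4)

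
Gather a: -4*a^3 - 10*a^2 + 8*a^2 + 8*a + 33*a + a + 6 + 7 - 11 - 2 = -4*a^3 - 2*a^2 + 42*a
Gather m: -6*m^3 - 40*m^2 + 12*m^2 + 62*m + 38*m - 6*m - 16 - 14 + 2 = -6*m^3 - 28*m^2 + 94*m - 28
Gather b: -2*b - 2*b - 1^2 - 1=-4*b - 2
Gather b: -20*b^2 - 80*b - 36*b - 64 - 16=-20*b^2 - 116*b - 80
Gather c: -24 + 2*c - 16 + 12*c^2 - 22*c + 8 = 12*c^2 - 20*c - 32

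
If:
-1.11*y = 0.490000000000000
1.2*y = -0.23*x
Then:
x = 2.30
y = -0.44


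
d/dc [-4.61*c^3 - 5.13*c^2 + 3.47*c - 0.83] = -13.83*c^2 - 10.26*c + 3.47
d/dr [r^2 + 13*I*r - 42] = 2*r + 13*I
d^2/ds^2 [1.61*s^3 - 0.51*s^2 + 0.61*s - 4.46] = 9.66*s - 1.02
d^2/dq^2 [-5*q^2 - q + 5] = -10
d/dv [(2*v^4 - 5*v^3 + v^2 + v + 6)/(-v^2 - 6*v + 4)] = (-4*v^5 - 31*v^4 + 92*v^3 - 65*v^2 + 20*v + 40)/(v^4 + 12*v^3 + 28*v^2 - 48*v + 16)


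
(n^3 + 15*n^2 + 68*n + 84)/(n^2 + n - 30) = (n^2 + 9*n + 14)/(n - 5)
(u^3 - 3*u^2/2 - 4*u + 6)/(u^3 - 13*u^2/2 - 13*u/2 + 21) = (u - 2)/(u - 7)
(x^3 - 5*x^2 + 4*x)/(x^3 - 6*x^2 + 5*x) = (x - 4)/(x - 5)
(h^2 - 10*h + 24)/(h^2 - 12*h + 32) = (h - 6)/(h - 8)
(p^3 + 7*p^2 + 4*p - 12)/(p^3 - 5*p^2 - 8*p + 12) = (p + 6)/(p - 6)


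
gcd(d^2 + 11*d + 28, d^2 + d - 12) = d + 4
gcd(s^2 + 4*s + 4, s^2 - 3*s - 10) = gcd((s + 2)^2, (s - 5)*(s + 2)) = s + 2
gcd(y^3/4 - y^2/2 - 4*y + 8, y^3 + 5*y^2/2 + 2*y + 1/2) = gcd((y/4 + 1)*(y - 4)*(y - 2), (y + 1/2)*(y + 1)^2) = 1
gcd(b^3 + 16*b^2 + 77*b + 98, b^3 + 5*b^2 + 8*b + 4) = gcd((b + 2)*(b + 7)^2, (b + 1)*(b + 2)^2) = b + 2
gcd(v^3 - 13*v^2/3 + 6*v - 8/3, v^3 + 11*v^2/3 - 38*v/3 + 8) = v^2 - 7*v/3 + 4/3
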